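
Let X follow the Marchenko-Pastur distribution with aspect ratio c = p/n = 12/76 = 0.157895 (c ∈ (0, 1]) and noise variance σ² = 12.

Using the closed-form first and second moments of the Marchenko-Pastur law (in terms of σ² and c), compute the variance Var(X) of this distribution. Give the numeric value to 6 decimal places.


Recall the MP moments m_1 = E[X] = σ² and m_2 = E[X²] = σ⁴ (1 + c).
m_1 = E[X] = σ² = 12, so m_1² = 144.
m_2 = E[X²] = σ⁴ (1 + c) = 144 · (1 + 0.157895) = 144 · 1.157895 = 166.736842.
(Note m_2 − m_1² simplifies to c · σ⁴ = 0.157895 · 144.)

Var(X) = m_2 − m_1² = 166.736842 − 144 = 22.736842.


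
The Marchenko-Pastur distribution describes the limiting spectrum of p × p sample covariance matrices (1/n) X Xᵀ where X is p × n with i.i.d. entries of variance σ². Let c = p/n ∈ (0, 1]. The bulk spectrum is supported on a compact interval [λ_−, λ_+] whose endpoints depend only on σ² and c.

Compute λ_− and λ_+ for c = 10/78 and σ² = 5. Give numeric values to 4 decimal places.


c = 10/78 = 0.128205; √c = 0.358057.
λ_− = σ² (1 − √c)² = 5 · (1 − 0.358057)² = 5 · (0.641943)² = 2.060451.
λ_+ = σ² (1 + √c)² = 5 · (1 + 0.358057)² = 5 · (1.358057)² = 9.221600.

Rounded to 4 decimal places: λ_− ≈ 2.0605, λ_+ ≈ 9.2216.


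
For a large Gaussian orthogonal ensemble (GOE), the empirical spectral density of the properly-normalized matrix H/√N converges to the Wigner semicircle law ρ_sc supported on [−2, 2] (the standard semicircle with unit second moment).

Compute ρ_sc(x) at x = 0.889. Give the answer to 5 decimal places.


ρ_sc(x) = (1/(2π)) √(4 − x²). With x = 0.889:
  4 − x² = 4 − (0.889)² = 4 − 0.790321 = 3.209679.
  √(4 − x²) = 1.791558.
  1/(2π) = 0.159155.
  ρ_sc(0.889) = 0.159155 · 1.791558 = 0.285135.

Rounded to 5 decimal places: ρ_sc(0.889) ≈ 0.28514.


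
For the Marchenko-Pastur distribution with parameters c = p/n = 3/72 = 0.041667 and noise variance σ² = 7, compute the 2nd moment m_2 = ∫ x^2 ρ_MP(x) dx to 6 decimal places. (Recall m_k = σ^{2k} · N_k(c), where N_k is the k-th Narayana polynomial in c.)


E[X²] = σ⁴ (1 + c) (second MP moment). With σ² = 7 (so σ⁴ = 49) and c = 3/72 = 0.041667: E[X²] = 49 · (1 + 0.041667) = 49 · 1.041667.

So E[X^2] = 51.041667.


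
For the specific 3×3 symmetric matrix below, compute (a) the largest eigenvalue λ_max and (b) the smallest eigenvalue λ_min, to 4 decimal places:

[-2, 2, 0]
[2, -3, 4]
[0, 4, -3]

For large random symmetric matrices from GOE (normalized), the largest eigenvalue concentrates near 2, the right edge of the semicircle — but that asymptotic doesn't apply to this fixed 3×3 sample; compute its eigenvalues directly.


Since M is real symmetric, all three eigenvalues are real; they are the roots of det(λI − M) = λ³ − (tr M) λ² + s λ − det M, where s is the sum of the principal 2×2 minors.
tr M = -2 + (-3) + (-3) = -8.
s = ((-2)·(-3) − 2²) + ((-2)·(-3) − 0²) + ((-3)·(-3) − 4²) = 2 + 6 + (-7) = 1.
det M (expand along row 1) = (-2)·(-7) − 2·(-6) + 0·8 = 26.
Characteristic polynomial: λ³ + 8λ² + λ − 26 = 0.
Substitute λ = y + (tr M)/3 = y − 2.666667 to remove the quadratic term: y³ + p·y + q = 0 with p = s − (tr M)²/3 = -20.333333 and q = −2(tr M)³/27 + (tr M)·s/3 − det M = 9.259259.
Three real roots ⇒ use the trigonometric (Viète) form: r = 2√(−p/3) = 5.206833, φ = arccos(3q/(p·r)) = arccos(-0.262371) = 1.836274 rad.
y_k = r·cos(φ/3 − 2πk/3) for k = 0, 1, 2 gives y = 4.261523, 0.460166, -4.721688.
λ_k = y_k − 2.666667 gives λ = 1.5949, -2.2065, -7.3884 (check: the sum is -8.0000 = tr M).

Hence λ_max = 1.5949 and λ_min = -7.3884.


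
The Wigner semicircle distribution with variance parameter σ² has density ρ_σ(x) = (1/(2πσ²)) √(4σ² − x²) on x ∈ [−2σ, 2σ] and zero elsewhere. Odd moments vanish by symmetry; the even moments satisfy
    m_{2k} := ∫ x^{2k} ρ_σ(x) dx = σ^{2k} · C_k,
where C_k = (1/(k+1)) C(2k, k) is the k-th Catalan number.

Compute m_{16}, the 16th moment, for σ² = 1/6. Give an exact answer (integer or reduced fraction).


By the scaled semicircle moment identity, m_{2k} = σ^{2k} · C_k with k = 8.
C_8 = (1/(k+1)) · C(2k, k) = (1/9) · C(16, 8) = (1/9) · 12870 = 1430.
σ^{2k} = (σ²)^k = (1/6)^8 = 1/1679616.

Therefore m_{16} = σ^{16} · C_8 = (1/1679616) · 1430 = 715/839808.


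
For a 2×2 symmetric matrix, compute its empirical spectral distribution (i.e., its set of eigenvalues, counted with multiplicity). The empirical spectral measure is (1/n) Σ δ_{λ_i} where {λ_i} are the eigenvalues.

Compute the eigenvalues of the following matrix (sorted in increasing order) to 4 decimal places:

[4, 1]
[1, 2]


Since M is real symmetric, both eigenvalues are real; they are the roots of det(λI − M) = λ² − (tr M) λ + det M.
tr M = 4 + 2 = 6.
det M = 4·2 − 1² = 8 − 1 = 7.
Characteristic polynomial: λ² − 6λ + 7 = 0.
Discriminant Δ = (tr M)² − 4·det M = 36 − 28 = 8; √Δ = 2.828427.
λ = (tr M ± √Δ)/2 = (6 ± 2.828427)/2, giving (tr M − √Δ)/2 = 1.5858 and (tr M + √Δ)/2 = 4.4142.

Eigenvalues sorted in increasing order: [1.5858, 4.4142].


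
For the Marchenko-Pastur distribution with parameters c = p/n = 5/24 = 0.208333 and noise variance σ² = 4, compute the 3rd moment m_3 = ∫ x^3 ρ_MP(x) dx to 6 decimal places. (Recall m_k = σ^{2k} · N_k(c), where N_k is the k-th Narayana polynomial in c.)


E[X³] = σ⁶ (1 + 3c + c²) (third MP moment). With σ² = 4 (so σ⁶ = 64) and c = 5/24 = 0.208333: E[X³] = 64 · (1 + 3·0.208333 + (0.208333)²) = 64 · 1.668403.

So E[X^3] = 106.777778.


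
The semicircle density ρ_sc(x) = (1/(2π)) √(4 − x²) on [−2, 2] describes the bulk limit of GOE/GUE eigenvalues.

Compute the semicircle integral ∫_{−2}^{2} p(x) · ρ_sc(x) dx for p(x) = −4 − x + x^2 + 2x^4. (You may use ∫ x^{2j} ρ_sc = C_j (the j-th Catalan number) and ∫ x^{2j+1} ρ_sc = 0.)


Write p(x) = Σ a_i x^i, split into monomials and integrate each against ρ_sc separately.
Using ∫ x^{2j} ρ_sc = C_j = (1/(j+1)) C(2j, j) (Catalan numbers) and ∫ x^{2j+1} ρ_sc = 0 (odd monomials vanish by symmetry):
  i = 0 (even): a_0 · C_{0} = -4 · 1 = -4
  i = 1 (odd): ∫ x^1 ρ_sc = 0 (vanishes)
  i = 2 (even): a_2 · C_{1} = 1 · 1 = 1
  i = 4 (even): a_4 · C_{2} = 2 · 2 = 4

Summing the contributions: ∫_{−2}^{2} p(x) ρ_sc(x) dx = (-4) + 1 + 4 = 1.


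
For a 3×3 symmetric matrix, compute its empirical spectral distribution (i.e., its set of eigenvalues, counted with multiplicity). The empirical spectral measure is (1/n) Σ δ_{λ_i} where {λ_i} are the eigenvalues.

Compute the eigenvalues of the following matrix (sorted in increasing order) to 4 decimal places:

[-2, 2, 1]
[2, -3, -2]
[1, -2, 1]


Since M is real symmetric, all three eigenvalues are real; they are the roots of det(λI − M) = λ³ − (tr M) λ² + s λ − det M, where s is the sum of the principal 2×2 minors.
tr M = -2 + (-3) + 1 = -4.
s = ((-2)·(-3) − 2²) + ((-2)·1 − 1²) + ((-3)·1 − (-2)²) = 2 + (-3) + (-7) = -8.
det M (expand along row 1) = (-2)·(-7) − 2·4 + 1·(-1) = 5.
Characteristic polynomial: λ³ + 4λ² − 8λ − 5 = 0.
Substitute λ = y + (tr M)/3 = y − 1.333333 to remove the quadratic term: y³ + p·y + q = 0 with p = s − (tr M)²/3 = -13.333333 and q = −2(tr M)³/27 + (tr M)·s/3 − det M = 10.407407.
Three real roots ⇒ use the trigonometric (Viète) form: r = 2√(−p/3) = 4.216370, φ = arccos(3q/(p·r)) = arccos(-0.555375) = 2.159610 rad.
y_k = r·cos(φ/3 − 2πk/3) for k = 0, 1, 2 gives y = 3.170253, 0.822249, -3.992502.
λ_k = y_k − 1.333333 gives λ = 1.8369, -0.5111, -5.3258 (check: the sum is -4.0000 = tr M).

Eigenvalues sorted in increasing order: [-5.3258, -0.5111, 1.8369].


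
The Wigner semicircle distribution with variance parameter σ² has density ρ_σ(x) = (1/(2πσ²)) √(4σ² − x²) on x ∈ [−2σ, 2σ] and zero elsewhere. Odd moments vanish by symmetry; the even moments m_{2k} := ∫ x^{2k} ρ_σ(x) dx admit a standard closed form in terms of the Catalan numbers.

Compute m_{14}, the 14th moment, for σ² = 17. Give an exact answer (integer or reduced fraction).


By the scaled semicircle moment identity, m_{2k} = σ^{2k} · C_k with k = 7.
C_7 = (1/(k+1)) · C(2k, k) = (1/8) · C(14, 7) = (1/8) · 3432 = 429.
σ^{2k} = (σ²)^k = (17)^7 = 410338673.

Therefore m_{14} = σ^{14} · C_7 = 410338673 · 429 = 176035290717.


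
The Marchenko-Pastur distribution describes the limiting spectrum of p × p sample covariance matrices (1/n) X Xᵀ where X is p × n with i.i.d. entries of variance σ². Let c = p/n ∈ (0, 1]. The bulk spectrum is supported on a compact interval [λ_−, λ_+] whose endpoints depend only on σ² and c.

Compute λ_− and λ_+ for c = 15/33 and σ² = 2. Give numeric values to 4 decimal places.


c = 15/33 = 0.454545; √c = 0.674200.
λ_− = σ² (1 − √c)² = 2 · (1 − 0.674200)² = 2 · (0.325800)² = 0.212291.
λ_+ = σ² (1 + √c)² = 2 · (1 + 0.674200)² = 2 · (1.674200)² = 5.605890.

Rounded to 4 decimal places: λ_− ≈ 0.2123, λ_+ ≈ 5.6059.


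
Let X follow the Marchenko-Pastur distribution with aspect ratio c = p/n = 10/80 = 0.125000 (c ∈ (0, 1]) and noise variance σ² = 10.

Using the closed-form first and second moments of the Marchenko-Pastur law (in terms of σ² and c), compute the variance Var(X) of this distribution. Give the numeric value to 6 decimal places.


Recall the MP moments m_1 = E[X] = σ² and m_2 = E[X²] = σ⁴ (1 + c).
m_1 = E[X] = σ² = 10, so m_1² = 100.
m_2 = E[X²] = σ⁴ (1 + c) = 100 · (1 + 0.125000) = 100 · 1.125000 = 112.500000.
(Note m_2 − m_1² simplifies to c · σ⁴ = 0.125000 · 100.)

Var(X) = m_2 − m_1² = 112.500000 − 100 = 12.500000.


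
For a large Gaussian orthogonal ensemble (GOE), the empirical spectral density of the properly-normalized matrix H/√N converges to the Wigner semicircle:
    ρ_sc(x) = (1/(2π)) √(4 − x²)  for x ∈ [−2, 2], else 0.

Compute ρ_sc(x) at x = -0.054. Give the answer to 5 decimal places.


ρ_sc(x) = (1/(2π)) √(4 − x²). With x = -0.054:
  4 − x² = 4 − (-0.054)² = 4 − 0.002916 = 3.997084.
  √(4 − x²) = 1.999271.
  1/(2π) = 0.159155.
  ρ_sc(-0.054) = 0.159155 · 1.999271 = 0.318194.

Rounded to 5 decimal places: ρ_sc(-0.054) ≈ 0.31819.


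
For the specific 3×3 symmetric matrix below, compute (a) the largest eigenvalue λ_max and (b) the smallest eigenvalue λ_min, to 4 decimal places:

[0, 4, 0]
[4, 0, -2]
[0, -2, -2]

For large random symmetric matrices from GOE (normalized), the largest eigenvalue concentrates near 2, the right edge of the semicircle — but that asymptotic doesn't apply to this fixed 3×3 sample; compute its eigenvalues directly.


Since M is real symmetric, all three eigenvalues are real; they are the roots of det(λI − M) = λ³ − (tr M) λ² + s λ − det M, where s is the sum of the principal 2×2 minors.
tr M = 0 + 0 + (-2) = -2.
s = (0·0 − 4²) + (0·(-2) − 0²) + (0·(-2) − (-2)²) = -16 + 0 + (-4) = -20.
det M (expand along row 1) = 0·(-4) − 4·(-8) + 0·(-8) = 32.
Characteristic polynomial: λ³ + 2λ² − 20λ − 32 = 0.
Substitute λ = y + (tr M)/3 = y − 0.666667 to remove the quadratic term: y³ + p·y + q = 0 with p = s − (tr M)²/3 = -21.333333 and q = −2(tr M)³/27 + (tr M)·s/3 − det M = -18.074074.
Three real roots ⇒ use the trigonometric (Viète) form: r = 2√(−p/3) = 5.333333, φ = arccos(3q/(p·r)) = arccos(0.476562) = 1.074056 rad.
y_k = r·cos(φ/3 − 2πk/3) for k = 0, 1, 2 gives y = 4.995163, -0.879064, -4.116098.
λ_k = y_k − 0.666667 gives λ = 4.3285, -1.5457, -4.7828 (check: the sum is -2.0000 = tr M).

Hence λ_max = 4.3285 and λ_min = -4.7828.


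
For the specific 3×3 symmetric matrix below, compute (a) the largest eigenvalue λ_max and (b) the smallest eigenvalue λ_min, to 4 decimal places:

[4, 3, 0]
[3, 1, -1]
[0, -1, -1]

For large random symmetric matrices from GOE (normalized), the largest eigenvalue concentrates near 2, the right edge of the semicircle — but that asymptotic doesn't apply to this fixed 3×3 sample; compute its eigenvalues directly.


Since M is real symmetric, all three eigenvalues are real; they are the roots of det(λI − M) = λ³ − (tr M) λ² + s λ − det M, where s is the sum of the principal 2×2 minors.
tr M = 4 + 1 + (-1) = 4.
s = (4·1 − 3²) + (4·(-1) − 0²) + (1·(-1) − (-1)²) = -5 + (-4) + (-2) = -11.
det M (expand along row 1) = 4·(-2) − 3·(-3) + 0·(-3) = 1.
Characteristic polynomial: λ³ − 4λ² − 11λ − 1 = 0.
Substitute λ = y + (tr M)/3 = y + 1.333333 to remove the quadratic term: y³ + p·y + q = 0 with p = s − (tr M)²/3 = -16.333333 and q = −2(tr M)³/27 + (tr M)·s/3 − det M = -20.407407.
Three real roots ⇒ use the trigonometric (Viète) form: r = 2√(−p/3) = 4.666667, φ = arccos(3q/(p·r)) = arccos(0.803207) = 0.638137 rad.
y_k = r·cos(φ/3 − 2πk/3) for k = 0, 1, 2 gives y = 4.561489, -1.427546, -3.133943.
λ_k = y_k + 1.333333 gives λ = 5.8948, -0.0942, -1.8006 (check: the sum is 4.0000 = tr M).

Hence λ_max = 5.8948 and λ_min = -1.8006.


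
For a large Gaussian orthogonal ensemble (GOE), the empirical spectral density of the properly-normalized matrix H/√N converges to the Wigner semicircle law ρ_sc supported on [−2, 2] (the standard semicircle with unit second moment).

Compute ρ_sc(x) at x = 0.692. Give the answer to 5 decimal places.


ρ_sc(x) = (1/(2π)) √(4 − x²). With x = 0.692:
  4 − x² = 4 − (0.692)² = 4 − 0.478864 = 3.521136.
  √(4 − x²) = 1.876469.
  1/(2π) = 0.159155.
  ρ_sc(0.692) = 0.159155 · 1.876469 = 0.298649.

Rounded to 5 decimal places: ρ_sc(0.692) ≈ 0.29865.


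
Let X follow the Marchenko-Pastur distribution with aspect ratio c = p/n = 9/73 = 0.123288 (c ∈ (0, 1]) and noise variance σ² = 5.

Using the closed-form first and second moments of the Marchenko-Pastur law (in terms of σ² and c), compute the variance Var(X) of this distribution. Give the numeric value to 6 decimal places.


Recall the MP moments m_1 = E[X] = σ² and m_2 = E[X²] = σ⁴ (1 + c).
m_1 = E[X] = σ² = 5, so m_1² = 25.
m_2 = E[X²] = σ⁴ (1 + c) = 25 · (1 + 0.123288) = 25 · 1.123288 = 28.082192.
(Note m_2 − m_1² simplifies to c · σ⁴ = 0.123288 · 25.)

Var(X) = m_2 − m_1² = 28.082192 − 25 = 3.082192.


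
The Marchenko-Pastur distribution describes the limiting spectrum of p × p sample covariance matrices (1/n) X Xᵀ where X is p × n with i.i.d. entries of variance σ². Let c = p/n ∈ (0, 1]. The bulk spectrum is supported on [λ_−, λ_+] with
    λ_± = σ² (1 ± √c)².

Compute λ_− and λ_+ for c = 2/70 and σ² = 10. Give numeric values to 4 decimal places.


c = 2/70 = 0.028571; √c = 0.169031.
λ_− = σ² (1 − √c)² = 10 · (1 − 0.169031)² = 10 · (0.830969)² = 6.905097.
λ_+ = σ² (1 + √c)² = 10 · (1 + 0.169031)² = 10 · (1.169031)² = 13.666331.

Rounded to 4 decimal places: λ_− ≈ 6.9051, λ_+ ≈ 13.6663.


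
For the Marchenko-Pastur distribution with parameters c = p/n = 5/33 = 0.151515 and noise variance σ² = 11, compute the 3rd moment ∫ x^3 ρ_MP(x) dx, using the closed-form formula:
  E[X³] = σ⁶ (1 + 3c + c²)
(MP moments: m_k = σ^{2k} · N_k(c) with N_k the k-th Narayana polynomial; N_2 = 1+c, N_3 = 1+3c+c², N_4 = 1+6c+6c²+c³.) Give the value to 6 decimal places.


E[X³] = σ⁶ (1 + 3c + c²) (third MP moment). With σ² = 11 (so σ⁶ = 1331) and c = 5/33 = 0.151515: E[X³] = 1331 · (1 + 3·0.151515 + (0.151515)²) = 1331 · 1.477502.

So E[X^3] = 1966.555556.


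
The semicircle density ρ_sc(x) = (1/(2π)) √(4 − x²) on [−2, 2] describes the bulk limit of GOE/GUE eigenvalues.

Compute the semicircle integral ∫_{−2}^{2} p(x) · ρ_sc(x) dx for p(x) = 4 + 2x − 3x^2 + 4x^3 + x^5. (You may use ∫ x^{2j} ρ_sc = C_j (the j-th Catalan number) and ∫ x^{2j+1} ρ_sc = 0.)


Write p(x) = Σ a_i x^i, split into monomials and integrate each against ρ_sc separately.
Using ∫ x^{2j} ρ_sc = C_j = (1/(j+1)) C(2j, j) (Catalan numbers) and ∫ x^{2j+1} ρ_sc = 0 (odd monomials vanish by symmetry):
  i = 0 (even): a_0 · C_{0} = 4 · 1 = 4
  i = 1 (odd): ∫ x^1 ρ_sc = 0 (vanishes)
  i = 2 (even): a_2 · C_{1} = -3 · 1 = -3
  i = 3 (odd): ∫ x^3 ρ_sc = 0 (vanishes)
  i = 5 (odd): ∫ x^5 ρ_sc = 0 (vanishes)

Summing the contributions: ∫_{−2}^{2} p(x) ρ_sc(x) dx = 4 + (-3) = 1.


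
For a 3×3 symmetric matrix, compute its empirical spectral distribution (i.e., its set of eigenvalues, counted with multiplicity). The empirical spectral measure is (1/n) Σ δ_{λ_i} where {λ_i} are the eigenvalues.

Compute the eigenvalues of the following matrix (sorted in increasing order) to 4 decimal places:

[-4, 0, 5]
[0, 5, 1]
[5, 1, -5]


Since M is real symmetric, all three eigenvalues are real; they are the roots of det(λI − M) = λ³ − (tr M) λ² + s λ − det M, where s is the sum of the principal 2×2 minors.
tr M = -4 + 5 + (-5) = -4.
s = ((-4)·5 − 0²) + ((-4)·(-5) − 5²) + (5·(-5) − 1²) = -20 + (-5) + (-26) = -51.
det M (expand along row 1) = (-4)·(-26) − 0·(-5) + 5·(-25) = -21.
Characteristic polynomial: λ³ + 4λ² − 51λ + 21 = 0.
Substitute λ = y + (tr M)/3 = y − 1.333333 to remove the quadratic term: y³ + p·y + q = 0 with p = s − (tr M)²/3 = -56.333333 and q = −2(tr M)³/27 + (tr M)·s/3 − det M = 93.740741.
Three real roots ⇒ use the trigonometric (Viète) form: r = 2√(−p/3) = 8.666667, φ = arccos(3q/(p·r)) = arccos(-0.576013) = 2.184639 rad.
y_k = r·cos(φ/3 − 2πk/3) for k = 0, 1, 2 gives y = 6.468496, 1.760975, -8.229471.
λ_k = y_k − 1.333333 gives λ = 5.1352, 0.4276, -9.5628 (check: the sum is -4.0000 = tr M).

Eigenvalues sorted in increasing order: [-9.5628, 0.4276, 5.1352].


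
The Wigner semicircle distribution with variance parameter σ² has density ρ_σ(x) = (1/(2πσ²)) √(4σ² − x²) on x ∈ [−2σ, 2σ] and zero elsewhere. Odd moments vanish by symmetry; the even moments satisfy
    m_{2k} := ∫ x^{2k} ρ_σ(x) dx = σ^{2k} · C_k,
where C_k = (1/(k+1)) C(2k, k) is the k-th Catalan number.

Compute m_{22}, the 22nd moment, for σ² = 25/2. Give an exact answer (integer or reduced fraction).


By the scaled semicircle moment identity, m_{2k} = σ^{2k} · C_k with k = 11.
C_11 = (1/(k+1)) · C(2k, k) = (1/12) · C(22, 11) = (1/12) · 705432 = 58786.
σ^{2k} = (σ²)^k = (25/2)^11 = 2384185791015625/2048.

Therefore m_{22} = σ^{22} · C_11 = (2384185791015625/2048) · 58786 = 70078372955322265625/1024.


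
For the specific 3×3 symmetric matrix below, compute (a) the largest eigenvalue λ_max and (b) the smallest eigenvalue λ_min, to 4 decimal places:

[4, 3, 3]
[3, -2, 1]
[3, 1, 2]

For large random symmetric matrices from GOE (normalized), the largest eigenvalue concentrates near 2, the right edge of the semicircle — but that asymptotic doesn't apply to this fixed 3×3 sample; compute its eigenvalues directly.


Since M is real symmetric, all three eigenvalues are real; they are the roots of det(λI − M) = λ³ − (tr M) λ² + s λ − det M, where s is the sum of the principal 2×2 minors.
tr M = 4 + (-2) + 2 = 4.
s = (4·(-2) − 3²) + (4·2 − 3²) + ((-2)·2 − 1²) = -17 + (-1) + (-5) = -23.
det M (expand along row 1) = 4·(-5) − 3·3 + 3·9 = -2.
Characteristic polynomial: λ³ − 4λ² − 23λ + 2 = 0.
Substitute λ = y + (tr M)/3 = y + 1.333333 to remove the quadratic term: y³ + p·y + q = 0 with p = s − (tr M)²/3 = -28.333333 and q = −2(tr M)³/27 + (tr M)·s/3 − det M = -33.407407.
Three real roots ⇒ use the trigonometric (Viète) form: r = 2√(−p/3) = 6.146363, φ = arccos(3q/(p·r)) = arccos(0.575504) = 0.957576 rad.
y_k = r·cos(φ/3 − 2πk/3) for k = 0, 1, 2 gives y = 5.835906, -1.247627, -4.588279.
λ_k = y_k + 1.333333 gives λ = 7.1692, 0.0857, -3.2549 (check: the sum is 4.0000 = tr M).

Hence λ_max = 7.1692 and λ_min = -3.2549.


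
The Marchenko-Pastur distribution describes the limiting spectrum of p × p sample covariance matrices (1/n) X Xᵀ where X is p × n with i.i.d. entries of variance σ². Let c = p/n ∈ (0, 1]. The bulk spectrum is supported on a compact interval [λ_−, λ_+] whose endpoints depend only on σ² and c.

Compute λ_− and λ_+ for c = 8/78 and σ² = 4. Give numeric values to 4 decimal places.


c = 8/78 = 0.102564; √c = 0.320256.
λ_− = σ² (1 − √c)² = 4 · (1 − 0.320256)² = 4 · (0.679744)² = 1.848206.
λ_+ = σ² (1 + √c)² = 4 · (1 + 0.320256)² = 4 · (1.320256)² = 6.972307.

Rounded to 4 decimal places: λ_− ≈ 1.8482, λ_+ ≈ 6.9723.


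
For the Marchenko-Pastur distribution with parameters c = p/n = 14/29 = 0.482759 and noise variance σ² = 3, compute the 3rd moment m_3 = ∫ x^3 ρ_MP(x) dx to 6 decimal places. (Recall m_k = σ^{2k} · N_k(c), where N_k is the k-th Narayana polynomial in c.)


E[X³] = σ⁶ (1 + 3c + c²) (third MP moment). With σ² = 3 (so σ⁶ = 27) and c = 14/29 = 0.482759: E[X³] = 27 · (1 + 3·0.482759 + (0.482759)²) = 27 · 2.681332.

So E[X^3] = 72.395957.


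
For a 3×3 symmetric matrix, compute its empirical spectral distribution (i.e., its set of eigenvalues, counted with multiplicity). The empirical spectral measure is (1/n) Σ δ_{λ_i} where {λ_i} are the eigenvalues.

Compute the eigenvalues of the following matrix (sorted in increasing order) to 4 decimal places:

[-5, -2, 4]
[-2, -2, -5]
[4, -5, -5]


Since M is real symmetric, all three eigenvalues are real; they are the roots of det(λI − M) = λ³ − (tr M) λ² + s λ − det M, where s is the sum of the principal 2×2 minors.
tr M = -5 + (-2) + (-5) = -12.
s = ((-5)·(-2) − (-2)²) + ((-5)·(-5) − 4²) + ((-2)·(-5) − (-5)²) = 6 + 9 + (-15) = 0.
det M (expand along row 1) = (-5)·(-15) − (-2)·30 + 4·18 = 207.
Characteristic polynomial: λ³ + 12λ² − 207 = 0.
Substitute λ = y + (tr M)/3 = y − 4.000000 to remove the quadratic term: y³ + p·y + q = 0 with p = s − (tr M)²/3 = -48.000000 and q = −2(tr M)³/27 + (tr M)·s/3 − det M = -79.000000.
Three real roots ⇒ use the trigonometric (Viète) form: r = 2√(−p/3) = 8.000000, φ = arccos(3q/(p·r)) = arccos(0.617188) = 0.905633 rad.
y_k = r·cos(φ/3 − 2πk/3) for k = 0, 1, 2 gives y = 7.638239, -1.759271, -5.878968.
λ_k = y_k − 4.000000 gives λ = 3.6382, -5.7593, -9.8790 (check: the sum is -12.0000 = tr M).

Eigenvalues sorted in increasing order: [-9.8790, -5.7593, 3.6382].


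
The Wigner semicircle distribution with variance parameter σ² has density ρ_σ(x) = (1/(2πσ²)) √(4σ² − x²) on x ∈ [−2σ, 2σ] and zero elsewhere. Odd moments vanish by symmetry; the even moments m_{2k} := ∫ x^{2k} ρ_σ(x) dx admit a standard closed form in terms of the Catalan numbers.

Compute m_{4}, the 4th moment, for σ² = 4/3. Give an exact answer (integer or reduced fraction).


By the scaled semicircle moment identity, m_{2k} = σ^{2k} · C_k with k = 2.
C_2 = (1/(k+1)) · C(2k, k) = (1/3) · C(4, 2) = (1/3) · 6 = 2.
σ^{2k} = (σ²)^k = (4/3)^2 = 16/9.

Therefore m_{4} = σ^{4} · C_2 = (16/9) · 2 = 32/9.


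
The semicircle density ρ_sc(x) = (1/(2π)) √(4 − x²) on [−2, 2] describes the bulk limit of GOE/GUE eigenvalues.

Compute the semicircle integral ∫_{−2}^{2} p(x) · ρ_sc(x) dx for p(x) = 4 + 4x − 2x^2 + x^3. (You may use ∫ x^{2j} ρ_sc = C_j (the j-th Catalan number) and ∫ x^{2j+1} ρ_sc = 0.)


Write p(x) = Σ a_i x^i, split into monomials and integrate each against ρ_sc separately.
Using ∫ x^{2j} ρ_sc = C_j = (1/(j+1)) C(2j, j) (Catalan numbers) and ∫ x^{2j+1} ρ_sc = 0 (odd monomials vanish by symmetry):
  i = 0 (even): a_0 · C_{0} = 4 · 1 = 4
  i = 1 (odd): ∫ x^1 ρ_sc = 0 (vanishes)
  i = 2 (even): a_2 · C_{1} = -2 · 1 = -2
  i = 3 (odd): ∫ x^3 ρ_sc = 0 (vanishes)

Summing the contributions: ∫_{−2}^{2} p(x) ρ_sc(x) dx = 4 + (-2) = 2.


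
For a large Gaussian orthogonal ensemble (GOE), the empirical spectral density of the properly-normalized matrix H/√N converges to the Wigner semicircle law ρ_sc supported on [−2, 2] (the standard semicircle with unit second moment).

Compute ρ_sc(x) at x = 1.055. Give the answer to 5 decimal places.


ρ_sc(x) = (1/(2π)) √(4 − x²). With x = 1.055:
  4 − x² = 4 − (1.055)² = 4 − 1.113025 = 2.886975.
  √(4 − x²) = 1.699110.
  1/(2π) = 0.159155.
  ρ_sc(1.055) = 0.159155 · 1.699110 = 0.270422.

Rounded to 5 decimal places: ρ_sc(1.055) ≈ 0.27042.


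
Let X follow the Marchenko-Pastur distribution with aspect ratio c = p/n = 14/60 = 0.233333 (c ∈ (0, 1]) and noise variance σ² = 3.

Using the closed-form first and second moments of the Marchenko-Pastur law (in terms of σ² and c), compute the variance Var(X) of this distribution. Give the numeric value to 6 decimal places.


Recall the MP moments m_1 = E[X] = σ² and m_2 = E[X²] = σ⁴ (1 + c).
m_1 = E[X] = σ² = 3, so m_1² = 9.
m_2 = E[X²] = σ⁴ (1 + c) = 9 · (1 + 0.233333) = 9 · 1.233333 = 11.100000.
(Note m_2 − m_1² simplifies to c · σ⁴ = 0.233333 · 9.)

Var(X) = m_2 − m_1² = 11.100000 − 9 = 2.100000.


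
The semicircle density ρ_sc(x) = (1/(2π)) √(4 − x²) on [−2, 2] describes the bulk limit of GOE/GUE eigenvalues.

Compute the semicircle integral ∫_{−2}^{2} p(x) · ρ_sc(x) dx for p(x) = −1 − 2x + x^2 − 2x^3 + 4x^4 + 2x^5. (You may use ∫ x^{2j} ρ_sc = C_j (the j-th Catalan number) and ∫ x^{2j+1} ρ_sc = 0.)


Write p(x) = Σ a_i x^i, split into monomials and integrate each against ρ_sc separately.
Using ∫ x^{2j} ρ_sc = C_j = (1/(j+1)) C(2j, j) (Catalan numbers) and ∫ x^{2j+1} ρ_sc = 0 (odd monomials vanish by symmetry):
  i = 0 (even): a_0 · C_{0} = -1 · 1 = -1
  i = 1 (odd): ∫ x^1 ρ_sc = 0 (vanishes)
  i = 2 (even): a_2 · C_{1} = 1 · 1 = 1
  i = 3 (odd): ∫ x^3 ρ_sc = 0 (vanishes)
  i = 4 (even): a_4 · C_{2} = 4 · 2 = 8
  i = 5 (odd): ∫ x^5 ρ_sc = 0 (vanishes)

Summing the contributions: ∫_{−2}^{2} p(x) ρ_sc(x) dx = (-1) + 1 + 8 = 8.


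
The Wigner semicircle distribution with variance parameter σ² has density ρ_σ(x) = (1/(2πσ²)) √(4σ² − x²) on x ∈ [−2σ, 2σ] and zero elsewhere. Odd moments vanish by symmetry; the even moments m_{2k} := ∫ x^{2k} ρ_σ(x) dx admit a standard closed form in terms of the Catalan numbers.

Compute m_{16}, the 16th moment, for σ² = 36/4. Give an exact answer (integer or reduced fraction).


By the scaled semicircle moment identity, m_{2k} = σ^{2k} · C_k with k = 8.
C_8 = (1/(k+1)) · C(2k, k) = (1/9) · C(16, 8) = (1/9) · 12870 = 1430.
σ^{2k} = (σ²)^k = (36/4)^8 = 43046721.

Therefore m_{16} = σ^{16} · C_8 = 43046721 · 1430 = 61556811030.


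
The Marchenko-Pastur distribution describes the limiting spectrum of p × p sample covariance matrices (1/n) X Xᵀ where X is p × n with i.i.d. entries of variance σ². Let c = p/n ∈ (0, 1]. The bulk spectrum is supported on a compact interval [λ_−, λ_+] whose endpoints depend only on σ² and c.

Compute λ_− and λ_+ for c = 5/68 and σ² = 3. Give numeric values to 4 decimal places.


c = 5/68 = 0.073529; √c = 0.271163.
λ_− = σ² (1 − √c)² = 3 · (1 − 0.271163)² = 3 · (0.728837)² = 1.593610.
λ_+ = σ² (1 + √c)² = 3 · (1 + 0.271163)² = 3 · (1.271163)² = 4.847567.

Rounded to 4 decimal places: λ_− ≈ 1.5936, λ_+ ≈ 4.8476.


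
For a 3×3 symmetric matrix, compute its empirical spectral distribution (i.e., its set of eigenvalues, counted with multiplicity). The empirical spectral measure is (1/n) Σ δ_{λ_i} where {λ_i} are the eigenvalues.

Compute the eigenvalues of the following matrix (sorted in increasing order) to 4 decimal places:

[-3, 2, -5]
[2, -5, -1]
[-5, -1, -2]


Since M is real symmetric, all three eigenvalues are real; they are the roots of det(λI − M) = λ³ − (tr M) λ² + s λ − det M, where s is the sum of the principal 2×2 minors.
tr M = -3 + (-5) + (-2) = -10.
s = ((-3)·(-5) − 2²) + ((-3)·(-2) − (-5)²) + ((-5)·(-2) − (-1)²) = 11 + (-19) + 9 = 1.
det M (expand along row 1) = (-3)·9 − 2·(-9) + (-5)·(-27) = 126.
Characteristic polynomial: λ³ + 10λ² + λ − 126 = 0.
Substitute λ = y + (tr M)/3 = y − 3.333333 to remove the quadratic term: y³ + p·y + q = 0 with p = s − (tr M)²/3 = -32.333333 and q = −2(tr M)³/27 + (tr M)·s/3 − det M = -55.259259.
Three real roots ⇒ use the trigonometric (Viète) form: r = 2√(−p/3) = 6.565905, φ = arccos(3q/(p·r)) = arccos(0.780874) = 0.674732 rad.
y_k = r·cos(φ/3 − 2πk/3) for k = 0, 1, 2 gives y = 6.400537, -1.932127, -4.468409.
λ_k = y_k − 3.333333 gives λ = 3.0672, -5.2655, -7.8017 (check: the sum is -10.0000 = tr M).

Eigenvalues sorted in increasing order: [-7.8017, -5.2655, 3.0672].


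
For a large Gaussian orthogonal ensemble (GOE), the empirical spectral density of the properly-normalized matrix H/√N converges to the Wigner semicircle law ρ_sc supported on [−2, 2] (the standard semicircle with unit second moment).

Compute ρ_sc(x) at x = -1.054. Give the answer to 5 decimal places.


ρ_sc(x) = (1/(2π)) √(4 − x²). With x = -1.054:
  4 − x² = 4 − (-1.054)² = 4 − 1.110916 = 2.889084.
  √(4 − x²) = 1.699731.
  1/(2π) = 0.159155.
  ρ_sc(-1.054) = 0.159155 · 1.699731 = 0.270521.

Rounded to 5 decimal places: ρ_sc(-1.054) ≈ 0.27052.


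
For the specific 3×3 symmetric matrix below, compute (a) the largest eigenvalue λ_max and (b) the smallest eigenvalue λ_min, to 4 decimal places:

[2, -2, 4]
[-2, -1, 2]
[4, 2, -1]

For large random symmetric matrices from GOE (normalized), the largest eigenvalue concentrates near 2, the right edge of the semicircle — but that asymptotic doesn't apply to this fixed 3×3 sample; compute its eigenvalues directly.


Since M is real symmetric, all three eigenvalues are real; they are the roots of det(λI − M) = λ³ − (tr M) λ² + s λ − det M, where s is the sum of the principal 2×2 minors.
tr M = 2 + (-1) + (-1) = 0.
s = (2·(-1) − (-2)²) + (2·(-1) − 4²) + ((-1)·(-1) − 2²) = -6 + (-18) + (-3) = -27.
det M (expand along row 1) = 2·(-3) − (-2)·(-6) + 4·0 = -18.
Characteristic polynomial: λ³ − 27λ + 18 = 0.
Substitute λ = y + (tr M)/3 = y + 0.000000 to remove the quadratic term: y³ + p·y + q = 0 with p = s − (tr M)²/3 = -27.000000 and q = −2(tr M)³/27 + (tr M)·s/3 − det M = 18.000000.
Three real roots ⇒ use the trigonometric (Viète) form: r = 2√(−p/3) = 6.000000, φ = arccos(3q/(p·r)) = arccos(-0.333333) = 1.910633 rad.
y_k = r·cos(φ/3 − 2πk/3) for k = 0, 1, 2 gives y = 4.823739, 0.678221, -5.501960.
λ_k = y_k + 0.000000 gives λ = 4.8237, 0.6782, -5.5020 (check: the sum is 0.0000 = tr M).

Hence λ_max = 4.8237 and λ_min = -5.5020.


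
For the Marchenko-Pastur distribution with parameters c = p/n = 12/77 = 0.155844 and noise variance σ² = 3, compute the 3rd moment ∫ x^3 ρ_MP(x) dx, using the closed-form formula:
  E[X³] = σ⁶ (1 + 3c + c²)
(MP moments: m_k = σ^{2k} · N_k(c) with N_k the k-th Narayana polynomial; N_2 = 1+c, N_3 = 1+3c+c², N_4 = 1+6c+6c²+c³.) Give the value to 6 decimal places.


E[X³] = σ⁶ (1 + 3c + c²) (third MP moment). With σ² = 3 (so σ⁶ = 27) and c = 12/77 = 0.155844: E[X³] = 27 · (1 + 3·0.155844 + (0.155844)²) = 27 · 1.491820.

So E[X^3] = 40.279136.


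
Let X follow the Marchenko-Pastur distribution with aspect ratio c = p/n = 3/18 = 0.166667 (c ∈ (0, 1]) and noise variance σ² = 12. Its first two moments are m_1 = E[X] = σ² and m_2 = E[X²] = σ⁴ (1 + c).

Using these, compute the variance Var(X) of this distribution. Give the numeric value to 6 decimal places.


m_1 = E[X] = σ² = 12, so m_1² = 144.
m_2 = E[X²] = σ⁴ (1 + c) = 144 · (1 + 0.166667) = 144 · 1.166667 = 168.000000.
(Note m_2 − m_1² simplifies to c · σ⁴ = 0.166667 · 144.)

Var(X) = m_2 − m_1² = 168.000000 − 144 = 24.000000.


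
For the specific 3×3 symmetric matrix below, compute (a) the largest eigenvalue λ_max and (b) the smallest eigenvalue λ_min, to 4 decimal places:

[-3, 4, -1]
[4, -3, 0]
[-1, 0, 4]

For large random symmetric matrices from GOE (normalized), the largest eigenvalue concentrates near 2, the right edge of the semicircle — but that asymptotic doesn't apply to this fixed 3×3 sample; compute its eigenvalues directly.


Since M is real symmetric, all three eigenvalues are real; they are the roots of det(λI − M) = λ³ − (tr M) λ² + s λ − det M, where s is the sum of the principal 2×2 minors.
tr M = -3 + (-3) + 4 = -2.
s = ((-3)·(-3) − 4²) + ((-3)·4 − (-1)²) + ((-3)·4 − 0²) = -7 + (-13) + (-12) = -32.
det M (expand along row 1) = (-3)·(-12) − 4·16 + (-1)·(-3) = -25.
Characteristic polynomial: λ³ + 2λ² − 32λ + 25 = 0.
Substitute λ = y + (tr M)/3 = y − 0.666667 to remove the quadratic term: y³ + p·y + q = 0 with p = s − (tr M)²/3 = -33.333333 and q = −2(tr M)³/27 + (tr M)·s/3 − det M = 46.925926.
Three real roots ⇒ use the trigonometric (Viète) form: r = 2√(−p/3) = 6.666667, φ = arccos(3q/(p·r)) = arccos(-0.633500) = 2.256865 rad.
y_k = r·cos(φ/3 − 2πk/3) for k = 0, 1, 2 gives y = 4.867515, 1.511342, -6.378857.
λ_k = y_k − 0.666667 gives λ = 4.2008, 0.8447, -7.0455 (check: the sum is -2.0000 = tr M).

Hence λ_max = 4.2008 and λ_min = -7.0455.


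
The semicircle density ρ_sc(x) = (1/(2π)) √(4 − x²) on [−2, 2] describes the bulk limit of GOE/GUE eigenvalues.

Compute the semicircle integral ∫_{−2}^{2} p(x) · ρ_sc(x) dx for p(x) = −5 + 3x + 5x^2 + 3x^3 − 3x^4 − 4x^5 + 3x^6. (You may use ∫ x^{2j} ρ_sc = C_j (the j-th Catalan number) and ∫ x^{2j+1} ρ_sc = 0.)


Write p(x) = Σ a_i x^i, split into monomials and integrate each against ρ_sc separately.
Using ∫ x^{2j} ρ_sc = C_j = (1/(j+1)) C(2j, j) (Catalan numbers) and ∫ x^{2j+1} ρ_sc = 0 (odd monomials vanish by symmetry):
  i = 0 (even): a_0 · C_{0} = -5 · 1 = -5
  i = 1 (odd): ∫ x^1 ρ_sc = 0 (vanishes)
  i = 2 (even): a_2 · C_{1} = 5 · 1 = 5
  i = 3 (odd): ∫ x^3 ρ_sc = 0 (vanishes)
  i = 4 (even): a_4 · C_{2} = -3 · 2 = -6
  i = 5 (odd): ∫ x^5 ρ_sc = 0 (vanishes)
  i = 6 (even): a_6 · C_{3} = 3 · 5 = 15

Summing the contributions: ∫_{−2}^{2} p(x) ρ_sc(x) dx = (-5) + 5 + (-6) + 15 = 9.


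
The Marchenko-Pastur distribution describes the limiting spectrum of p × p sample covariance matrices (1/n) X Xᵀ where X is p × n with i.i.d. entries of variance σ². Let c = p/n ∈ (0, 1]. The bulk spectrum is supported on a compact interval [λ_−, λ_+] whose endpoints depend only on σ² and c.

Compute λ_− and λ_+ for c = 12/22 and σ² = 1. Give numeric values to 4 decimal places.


c = 12/22 = 0.545455; √c = 0.738549.
λ_− = σ² (1 − √c)² = 1 · (1 − 0.738549)² = 1 · (0.261451)² = 0.068357.
λ_+ = σ² (1 + √c)² = 1 · (1 + 0.738549)² = 1 · (1.738549)² = 3.022552.

Rounded to 4 decimal places: λ_− ≈ 0.0684, λ_+ ≈ 3.0226.


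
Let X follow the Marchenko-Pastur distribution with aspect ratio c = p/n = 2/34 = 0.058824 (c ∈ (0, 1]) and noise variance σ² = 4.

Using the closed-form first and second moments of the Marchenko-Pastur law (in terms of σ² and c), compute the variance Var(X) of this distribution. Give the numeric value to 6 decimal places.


Recall the MP moments m_1 = E[X] = σ² and m_2 = E[X²] = σ⁴ (1 + c).
m_1 = E[X] = σ² = 4, so m_1² = 16.
m_2 = E[X²] = σ⁴ (1 + c) = 16 · (1 + 0.058824) = 16 · 1.058824 = 16.941176.
(Note m_2 − m_1² simplifies to c · σ⁴ = 0.058824 · 16.)

Var(X) = m_2 − m_1² = 16.941176 − 16 = 0.941176.


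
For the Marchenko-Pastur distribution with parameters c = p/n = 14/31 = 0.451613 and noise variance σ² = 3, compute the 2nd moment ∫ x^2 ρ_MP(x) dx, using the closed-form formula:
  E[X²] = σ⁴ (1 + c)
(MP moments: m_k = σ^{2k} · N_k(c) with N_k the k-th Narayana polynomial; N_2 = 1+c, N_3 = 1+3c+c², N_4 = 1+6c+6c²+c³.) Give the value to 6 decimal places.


E[X²] = σ⁴ (1 + c) (second MP moment). With σ² = 3 (so σ⁴ = 9) and c = 14/31 = 0.451613: E[X²] = 9 · (1 + 0.451613) = 9 · 1.451613.

So E[X^2] = 13.064516.


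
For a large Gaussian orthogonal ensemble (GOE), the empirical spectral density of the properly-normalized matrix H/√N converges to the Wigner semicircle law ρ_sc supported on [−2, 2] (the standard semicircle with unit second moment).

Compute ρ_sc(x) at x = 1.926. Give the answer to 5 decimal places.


ρ_sc(x) = (1/(2π)) √(4 − x²). With x = 1.926:
  4 − x² = 4 − (1.926)² = 4 − 3.709476 = 0.290524.
  √(4 − x²) = 0.539003.
  1/(2π) = 0.159155.
  ρ_sc(1.926) = 0.159155 · 0.539003 = 0.085785.

Rounded to 5 decimal places: ρ_sc(1.926) ≈ 0.08578.


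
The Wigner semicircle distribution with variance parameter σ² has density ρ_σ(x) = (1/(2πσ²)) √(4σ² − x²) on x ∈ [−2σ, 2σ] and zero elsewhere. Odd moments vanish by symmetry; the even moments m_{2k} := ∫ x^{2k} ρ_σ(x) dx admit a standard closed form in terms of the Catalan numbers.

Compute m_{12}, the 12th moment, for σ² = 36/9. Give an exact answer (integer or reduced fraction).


By the scaled semicircle moment identity, m_{2k} = σ^{2k} · C_k with k = 6.
C_6 = (1/(k+1)) · C(2k, k) = (1/7) · C(12, 6) = (1/7) · 924 = 132.
σ^{2k} = (σ²)^k = (36/9)^6 = 4096.

Therefore m_{12} = σ^{12} · C_6 = 4096 · 132 = 540672.


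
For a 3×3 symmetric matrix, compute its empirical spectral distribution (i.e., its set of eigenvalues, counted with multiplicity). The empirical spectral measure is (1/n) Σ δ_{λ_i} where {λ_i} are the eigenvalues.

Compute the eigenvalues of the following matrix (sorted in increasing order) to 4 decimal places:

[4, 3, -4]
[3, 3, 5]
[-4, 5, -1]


Since M is real symmetric, all three eigenvalues are real; they are the roots of det(λI − M) = λ³ − (tr M) λ² + s λ − det M, where s is the sum of the principal 2×2 minors.
tr M = 4 + 3 + (-1) = 6.
s = (4·3 − 3²) + (4·(-1) − (-4)²) + (3·(-1) − 5²) = 3 + (-20) + (-28) = -45.
det M (expand along row 1) = 4·(-28) − 3·17 + (-4)·27 = -271.
Characteristic polynomial: λ³ − 6λ² − 45λ + 271 = 0.
Substitute λ = y + (tr M)/3 = y + 2.000000 to remove the quadratic term: y³ + p·y + q = 0 with p = s − (tr M)²/3 = -57.000000 and q = −2(tr M)³/27 + (tr M)·s/3 − det M = 165.000000.
Three real roots ⇒ use the trigonometric (Viète) form: r = 2√(−p/3) = 8.717798, φ = arccos(3q/(p·r)) = arccos(-0.996147) = 3.053784 rad.
y_k = r·cos(φ/3 − 2πk/3) for k = 0, 1, 2 gives y = 4.577982, 4.136082, -8.714064.
λ_k = y_k + 2.000000 gives λ = 6.5780, 6.1361, -6.7141 (check: the sum is 6.0000 = tr M).

Eigenvalues sorted in increasing order: [-6.7141, 6.1361, 6.5780].


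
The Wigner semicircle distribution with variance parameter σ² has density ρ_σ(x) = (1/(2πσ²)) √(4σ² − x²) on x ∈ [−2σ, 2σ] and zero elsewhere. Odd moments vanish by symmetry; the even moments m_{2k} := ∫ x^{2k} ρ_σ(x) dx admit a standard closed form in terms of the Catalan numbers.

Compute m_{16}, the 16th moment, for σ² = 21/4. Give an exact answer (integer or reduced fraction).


By the scaled semicircle moment identity, m_{2k} = σ^{2k} · C_k with k = 8.
C_8 = (1/(k+1)) · C(2k, k) = (1/9) · C(16, 8) = (1/9) · 12870 = 1430.
σ^{2k} = (σ²)^k = (21/4)^8 = 37822859361/65536.

Therefore m_{16} = σ^{16} · C_8 = (37822859361/65536) · 1430 = 27043344443115/32768.


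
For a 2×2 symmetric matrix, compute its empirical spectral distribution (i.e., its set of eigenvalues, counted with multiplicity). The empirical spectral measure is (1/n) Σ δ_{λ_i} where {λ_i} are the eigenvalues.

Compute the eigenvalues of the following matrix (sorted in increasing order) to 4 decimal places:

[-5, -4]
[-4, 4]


Since M is real symmetric, both eigenvalues are real; they are the roots of det(λI − M) = λ² − (tr M) λ + det M.
tr M = -5 + 4 = -1.
det M = (-5)·4 − (-4)² = -20 − 16 = -36.
Characteristic polynomial: λ² + λ − 36 = 0.
Discriminant Δ = (tr M)² − 4·det M = 1 − (-144) = 145; √Δ = 12.041595.
λ = (tr M ± √Δ)/2 = (-1 ± 12.041595)/2, giving (tr M − √Δ)/2 = -6.5208 and (tr M + √Δ)/2 = 5.5208.

Eigenvalues sorted in increasing order: [-6.5208, 5.5208].
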